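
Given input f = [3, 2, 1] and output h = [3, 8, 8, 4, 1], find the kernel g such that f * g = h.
Output length 5 = len(f) + len(g) - 1 ⇒ len(g) = 3. Solve g forward using g[k] = (h[k] - Σ_{i≥1} f[i]·g[k-i]) / f[0]: g[0] = h[0] / f[0] = 3 / 3 = 1; g[1] = (h[1] - 2×1) / f[0] = (8 - 2×1) / 3 = 2; g[2] = (h[2] - 2×2 - 1×1) / f[0] = (8 - 2×2 - 1×1) / 3 = 1. So g = [1, 2, 1]. Forward-check [3, 2, 1] * [1, 2, 1]: h[0] = 3×1 = 3; h[1] = 3×2 + 2×1 = 8; h[2] = 3×1 + 2×2 + 1×1 = 8; h[3] = 2×1 + 1×2 = 4; h[4] = 1×1 = 1 → [3, 8, 8, 4, 1] ✓

[1, 2, 1]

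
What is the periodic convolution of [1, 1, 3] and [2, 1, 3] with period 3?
Use y[k] = Σ_j s[j]·t[(k-j) mod 3]. y[0] = 1×2 + 1×3 + 3×1 = 8; y[1] = 1×1 + 1×2 + 3×3 = 12; y[2] = 1×3 + 1×1 + 3×2 = 10. Result: [8, 12, 10]

[8, 12, 10]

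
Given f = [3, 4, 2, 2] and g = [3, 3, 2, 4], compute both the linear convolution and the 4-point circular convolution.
Linear: y_lin[0] = 3×3 = 9; y_lin[1] = 3×3 + 4×3 = 21; y_lin[2] = 3×2 + 4×3 + 2×3 = 24; y_lin[3] = 3×4 + 4×2 + 2×3 + 2×3 = 32; y_lin[4] = 4×4 + 2×2 + 2×3 = 26; y_lin[5] = 2×4 + 2×2 = 12; y_lin[6] = 2×4 = 8 → [9, 21, 24, 32, 26, 12, 8]. Circular (length 4): y[0] = 3×3 + 4×4 + 2×2 + 2×3 = 35; y[1] = 3×3 + 4×3 + 2×4 + 2×2 = 33; y[2] = 3×2 + 4×3 + 2×3 + 2×4 = 32; y[3] = 3×4 + 4×2 + 2×3 + 2×3 = 32 → [35, 33, 32, 32]

Linear: [9, 21, 24, 32, 26, 12, 8], Circular: [35, 33, 32, 32]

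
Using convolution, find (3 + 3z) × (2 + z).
Ascending coefficients: a = [3, 3], b = [2, 1]. c[0] = 3×2 = 6; c[1] = 3×1 + 3×2 = 9; c[2] = 3×1 = 3. Result coefficients: [6, 9, 3] → 6 + 9z + 3z^2

6 + 9z + 3z^2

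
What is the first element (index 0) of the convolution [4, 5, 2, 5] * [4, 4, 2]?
Use y[k] = Σ_i a[i]·b[k-i] at k=0. y[0] = 4×4 = 16

16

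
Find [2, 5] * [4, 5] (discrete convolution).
y[0] = 2×4 = 8; y[1] = 2×5 + 5×4 = 30; y[2] = 5×5 = 25

[8, 30, 25]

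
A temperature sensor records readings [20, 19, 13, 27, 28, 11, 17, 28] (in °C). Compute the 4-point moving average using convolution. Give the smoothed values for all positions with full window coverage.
4-point moving average kernel = [1, 1, 1, 1]. Apply in 'valid' mode (full window coverage): avg[0] = (20 + 19 + 13 + 27) / 4 = 19.75; avg[1] = (19 + 13 + 27 + 28) / 4 = 21.75; avg[2] = (13 + 27 + 28 + 11) / 4 = 19.75; avg[3] = (27 + 28 + 11 + 17) / 4 = 20.75; avg[4] = (28 + 11 + 17 + 28) / 4 = 21.0. Smoothed values: [19.75, 21.75, 19.75, 20.75, 21.0]

[19.75, 21.75, 19.75, 20.75, 21.0]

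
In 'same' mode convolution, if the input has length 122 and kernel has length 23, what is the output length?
'Same' mode returns an output with the same length as the input: 122

122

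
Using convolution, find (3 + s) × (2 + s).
Ascending coefficients: a = [3, 1], b = [2, 1]. c[0] = 3×2 = 6; c[1] = 3×1 + 1×2 = 5; c[2] = 1×1 = 1. Result coefficients: [6, 5, 1] → 6 + 5s + s^2

6 + 5s + s^2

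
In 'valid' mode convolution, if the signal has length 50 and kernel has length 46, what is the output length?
'Valid' mode counts only positions where the kernel fully overlaps the signal: m - n + 1 = 50 - 46 + 1 = 5

5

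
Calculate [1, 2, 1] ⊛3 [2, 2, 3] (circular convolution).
Use y[k] = Σ_j x[j]·h[(k-j) mod 3]. y[0] = 1×2 + 2×3 + 1×2 = 10; y[1] = 1×2 + 2×2 + 1×3 = 9; y[2] = 1×3 + 2×2 + 1×2 = 9. Result: [10, 9, 9]

[10, 9, 9]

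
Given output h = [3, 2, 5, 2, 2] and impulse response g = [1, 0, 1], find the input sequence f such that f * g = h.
Deconvolve h=[3, 2, 5, 2, 2] by g=[1, 0, 1]. Since g[0]=1, solve forward: f[0] = h[0] / 1 = 3; f[1] = (h[1] - 3×0) / 1 = 2; f[2] = (h[2] - 2×0 - 3×1) / 1 = 2. So f = [3, 2, 2]. Check by forward convolution: h[0] = 3×1 = 3; h[1] = 3×0 + 2×1 = 2; h[2] = 3×1 + 2×0 + 2×1 = 5; h[3] = 2×1 + 2×0 = 2; h[4] = 2×1 = 2

[3, 2, 2]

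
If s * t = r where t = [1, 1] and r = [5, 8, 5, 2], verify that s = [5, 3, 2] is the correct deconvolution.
Forward-compute [5, 3, 2] * [1, 1]: r[0] = 5×1 = 5; r[1] = 5×1 + 3×1 = 8; r[2] = 3×1 + 2×1 = 5; r[3] = 2×1 = 2 → [5, 8, 5, 2]. Matches given r = [5, 8, 5, 2], so verified.

Verified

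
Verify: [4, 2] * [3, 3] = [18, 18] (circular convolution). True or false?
Recompute circular convolution of [4, 2] and [3, 3]: y[0] = 4×3 + 2×3 = 18; y[1] = 4×3 + 2×3 = 18 → [18, 18]. Given [18, 18] matches, so answer: Yes

Yes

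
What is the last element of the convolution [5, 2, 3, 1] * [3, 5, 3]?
Use y[k] = Σ_i a[i]·b[k-i] at k=5. y[5] = 1×3 = 3

3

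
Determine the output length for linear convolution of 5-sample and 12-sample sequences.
Linear/full convolution length: m + n - 1 = 5 + 12 - 1 = 16

16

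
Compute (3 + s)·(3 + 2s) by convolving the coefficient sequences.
Ascending coefficients: a = [3, 1], b = [3, 2]. c[0] = 3×3 = 9; c[1] = 3×2 + 1×3 = 9; c[2] = 1×2 = 2. Result coefficients: [9, 9, 2] → 9 + 9s + 2s^2

9 + 9s + 2s^2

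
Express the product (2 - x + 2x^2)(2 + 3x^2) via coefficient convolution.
Ascending coefficients: a = [2, -1, 2], b = [2, 0, 3]. c[0] = 2×2 = 4; c[1] = 2×0 + -1×2 = -2; c[2] = 2×3 + -1×0 + 2×2 = 10; c[3] = -1×3 + 2×0 = -3; c[4] = 2×3 = 6. Result coefficients: [4, -2, 10, -3, 6] → 4 - 2x + 10x^2 - 3x^3 + 6x^4

4 - 2x + 10x^2 - 3x^3 + 6x^4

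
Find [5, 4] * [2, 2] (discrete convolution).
y[0] = 5×2 = 10; y[1] = 5×2 + 4×2 = 18; y[2] = 4×2 = 8

[10, 18, 8]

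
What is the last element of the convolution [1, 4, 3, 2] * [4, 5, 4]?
Use y[k] = Σ_i a[i]·b[k-i] at k=5. y[5] = 2×4 = 8

8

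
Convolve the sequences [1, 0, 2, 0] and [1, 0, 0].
y[0] = 1×1 = 1; y[1] = 1×0 + 0×1 = 0; y[2] = 1×0 + 0×0 + 2×1 = 2; y[3] = 0×0 + 2×0 + 0×1 = 0; y[4] = 2×0 + 0×0 = 0; y[5] = 0×0 = 0

[1, 0, 2, 0, 0, 0]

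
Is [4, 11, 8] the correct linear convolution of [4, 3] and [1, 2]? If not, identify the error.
Recompute linear convolution of [4, 3] and [1, 2]: y[0] = 4×1 = 4; y[1] = 4×2 + 3×1 = 11; y[2] = 3×2 = 6 → [4, 11, 6]. Compare to given [4, 11, 8]: they differ at index 2: given 8, correct 6, so answer: No

No. Error at index 2: given 8, correct 6.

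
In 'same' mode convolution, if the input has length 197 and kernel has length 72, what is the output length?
'Same' mode returns an output with the same length as the input: 197

197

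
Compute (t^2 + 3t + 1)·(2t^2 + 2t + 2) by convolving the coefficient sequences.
Ascending coefficients: a = [1, 3, 1], b = [2, 2, 2]. c[0] = 1×2 = 2; c[1] = 1×2 + 3×2 = 8; c[2] = 1×2 + 3×2 + 1×2 = 10; c[3] = 3×2 + 1×2 = 8; c[4] = 1×2 = 2. Result coefficients: [2, 8, 10, 8, 2] → 2t^4 + 8t^3 + 10t^2 + 8t + 2

2t^4 + 8t^3 + 10t^2 + 8t + 2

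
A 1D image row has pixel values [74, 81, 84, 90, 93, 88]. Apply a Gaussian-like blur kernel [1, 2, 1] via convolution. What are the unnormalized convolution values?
Convolve image row [74, 81, 84, 90, 93, 88] with kernel [1, 2, 1]: y[0] = 74×1 = 74; y[1] = 74×2 + 81×1 = 229; y[2] = 74×1 + 81×2 + 84×1 = 320; y[3] = 81×1 + 84×2 + 90×1 = 339; y[4] = 84×1 + 90×2 + 93×1 = 357; y[5] = 90×1 + 93×2 + 88×1 = 364; y[6] = 93×1 + 88×2 = 269; y[7] = 88×1 = 88 → [74, 229, 320, 339, 357, 364, 269, 88]. Normalization factor = sum(kernel) = 4.

[74, 229, 320, 339, 357, 364, 269, 88]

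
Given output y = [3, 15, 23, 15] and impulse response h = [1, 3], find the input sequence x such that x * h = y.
Deconvolve y=[3, 15, 23, 15] by h=[1, 3]. Since h[0]=1, solve forward: x[0] = y[0] / 1 = 3; x[1] = (y[1] - 3×3) / 1 = 6; x[2] = (y[2] - 6×3) / 1 = 5. So x = [3, 6, 5]. Check by forward convolution: y[0] = 3×1 = 3; y[1] = 3×3 + 6×1 = 15; y[2] = 6×3 + 5×1 = 23; y[3] = 5×3 = 15

[3, 6, 5]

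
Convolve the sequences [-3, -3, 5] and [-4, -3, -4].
y[0] = -3×-4 = 12; y[1] = -3×-3 + -3×-4 = 21; y[2] = -3×-4 + -3×-3 + 5×-4 = 1; y[3] = -3×-4 + 5×-3 = -3; y[4] = 5×-4 = -20

[12, 21, 1, -3, -20]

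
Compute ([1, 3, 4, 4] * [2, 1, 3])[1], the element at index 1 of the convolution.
Use y[k] = Σ_i a[i]·b[k-i] at k=1. y[1] = 1×1 + 3×2 = 7

7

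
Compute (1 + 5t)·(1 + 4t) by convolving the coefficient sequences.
Ascending coefficients: a = [1, 5], b = [1, 4]. c[0] = 1×1 = 1; c[1] = 1×4 + 5×1 = 9; c[2] = 5×4 = 20. Result coefficients: [1, 9, 20] → 1 + 9t + 20t^2

1 + 9t + 20t^2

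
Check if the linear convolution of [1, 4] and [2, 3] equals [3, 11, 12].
Recompute linear convolution of [1, 4] and [2, 3]: y[0] = 1×2 = 2; y[1] = 1×3 + 4×2 = 11; y[2] = 4×3 = 12 → [2, 11, 12]. Compare to given [3, 11, 12]: they differ at index 0: given 3, correct 2, so answer: No

No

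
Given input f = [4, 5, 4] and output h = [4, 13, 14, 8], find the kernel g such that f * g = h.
Output length 4 = len(f) + len(g) - 1 ⇒ len(g) = 2. Solve g forward using g[k] = (h[k] - Σ_{i≥1} f[i]·g[k-i]) / f[0]: g[0] = h[0] / f[0] = 4 / 4 = 1; g[1] = (h[1] - 5×1) / f[0] = (13 - 5×1) / 4 = 2. So g = [1, 2]. Forward-check [4, 5, 4] * [1, 2]: h[0] = 4×1 = 4; h[1] = 4×2 + 5×1 = 13; h[2] = 5×2 + 4×1 = 14; h[3] = 4×2 = 8 → [4, 13, 14, 8] ✓

[1, 2]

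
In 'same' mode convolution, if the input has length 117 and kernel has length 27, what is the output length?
'Same' mode returns an output with the same length as the input: 117

117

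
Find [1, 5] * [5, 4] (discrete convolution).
y[0] = 1×5 = 5; y[1] = 1×4 + 5×5 = 29; y[2] = 5×4 = 20

[5, 29, 20]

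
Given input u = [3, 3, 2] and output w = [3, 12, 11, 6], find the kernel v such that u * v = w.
Output length 4 = len(u) + len(v) - 1 ⇒ len(v) = 2. Solve v forward using v[k] = (w[k] - Σ_{i≥1} u[i]·v[k-i]) / u[0]: v[0] = w[0] / u[0] = 3 / 3 = 1; v[1] = (w[1] - 3×1) / u[0] = (12 - 3×1) / 3 = 3. So v = [1, 3]. Forward-check [3, 3, 2] * [1, 3]: w[0] = 3×1 = 3; w[1] = 3×3 + 3×1 = 12; w[2] = 3×3 + 2×1 = 11; w[3] = 2×3 = 6 → [3, 12, 11, 6] ✓

[1, 3]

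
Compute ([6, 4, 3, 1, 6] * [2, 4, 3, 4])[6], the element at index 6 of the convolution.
Use y[k] = Σ_i a[i]·b[k-i] at k=6. y[6] = 1×4 + 6×3 = 22

22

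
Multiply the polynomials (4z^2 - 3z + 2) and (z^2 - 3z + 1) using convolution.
Ascending coefficients: a = [2, -3, 4], b = [1, -3, 1]. c[0] = 2×1 = 2; c[1] = 2×-3 + -3×1 = -9; c[2] = 2×1 + -3×-3 + 4×1 = 15; c[3] = -3×1 + 4×-3 = -15; c[4] = 4×1 = 4. Result coefficients: [2, -9, 15, -15, 4] → 4z^4 - 15z^3 + 15z^2 - 9z + 2

4z^4 - 15z^3 + 15z^2 - 9z + 2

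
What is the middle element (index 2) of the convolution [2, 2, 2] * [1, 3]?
Use y[k] = Σ_i a[i]·b[k-i] at k=2. y[2] = 2×3 + 2×1 = 8

8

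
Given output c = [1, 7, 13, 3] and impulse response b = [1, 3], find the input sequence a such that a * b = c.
Deconvolve c=[1, 7, 13, 3] by b=[1, 3]. Since b[0]=1, solve forward: a[0] = c[0] / 1 = 1; a[1] = (c[1] - 1×3) / 1 = 4; a[2] = (c[2] - 4×3) / 1 = 1. So a = [1, 4, 1]. Check by forward convolution: c[0] = 1×1 = 1; c[1] = 1×3 + 4×1 = 7; c[2] = 4×3 + 1×1 = 13; c[3] = 1×3 = 3

[1, 4, 1]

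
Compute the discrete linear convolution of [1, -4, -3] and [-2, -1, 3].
y[0] = 1×-2 = -2; y[1] = 1×-1 + -4×-2 = 7; y[2] = 1×3 + -4×-1 + -3×-2 = 13; y[3] = -4×3 + -3×-1 = -9; y[4] = -3×3 = -9

[-2, 7, 13, -9, -9]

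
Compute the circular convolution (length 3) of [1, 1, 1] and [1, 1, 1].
Use y[k] = Σ_j f[j]·g[(k-j) mod 3]. y[0] = 1×1 + 1×1 + 1×1 = 3; y[1] = 1×1 + 1×1 + 1×1 = 3; y[2] = 1×1 + 1×1 + 1×1 = 3. Result: [3, 3, 3]

[3, 3, 3]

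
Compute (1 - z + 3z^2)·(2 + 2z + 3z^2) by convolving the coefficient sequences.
Ascending coefficients: a = [1, -1, 3], b = [2, 2, 3]. c[0] = 1×2 = 2; c[1] = 1×2 + -1×2 = 0; c[2] = 1×3 + -1×2 + 3×2 = 7; c[3] = -1×3 + 3×2 = 3; c[4] = 3×3 = 9. Result coefficients: [2, 0, 7, 3, 9] → 2 + 7z^2 + 3z^3 + 9z^4

2 + 7z^2 + 3z^3 + 9z^4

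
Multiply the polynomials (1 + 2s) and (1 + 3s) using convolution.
Ascending coefficients: a = [1, 2], b = [1, 3]. c[0] = 1×1 = 1; c[1] = 1×3 + 2×1 = 5; c[2] = 2×3 = 6. Result coefficients: [1, 5, 6] → 1 + 5s + 6s^2

1 + 5s + 6s^2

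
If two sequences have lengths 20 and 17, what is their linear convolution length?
Linear/full convolution length: m + n - 1 = 20 + 17 - 1 = 36

36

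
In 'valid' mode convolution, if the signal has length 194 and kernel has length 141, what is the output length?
'Valid' mode counts only positions where the kernel fully overlaps the signal: m - n + 1 = 194 - 141 + 1 = 54

54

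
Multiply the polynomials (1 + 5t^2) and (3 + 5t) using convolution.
Ascending coefficients: a = [1, 0, 5], b = [3, 5]. c[0] = 1×3 = 3; c[1] = 1×5 + 0×3 = 5; c[2] = 0×5 + 5×3 = 15; c[3] = 5×5 = 25. Result coefficients: [3, 5, 15, 25] → 3 + 5t + 15t^2 + 25t^3

3 + 5t + 15t^2 + 25t^3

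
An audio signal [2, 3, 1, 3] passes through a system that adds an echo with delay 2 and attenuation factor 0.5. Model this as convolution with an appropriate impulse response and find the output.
Direct-path + delayed-attenuated-path model → impulse response h = [1, 0, 0.5] (1 at lag 0, 0.5 at lag 2). Output y[n] = x[n] + 0.5·x[n - 2] (with x[n] = 0 outside 0..3): y[0] = 2 + 0.5×0 = 2; y[1] = 3 + 0.5×0 = 3; y[2] = 1 + 0.5×2 = 2.0; y[3] = 3 + 0.5×3 = 4.5; y[4] = 0 + 0.5×1 = 0.5; y[5] = 0 + 0.5×3 = 1.5. So y = [2, 3, 2.0, 4.5, 0.5, 1.5]

[2, 3, 2.0, 4.5, 0.5, 1.5]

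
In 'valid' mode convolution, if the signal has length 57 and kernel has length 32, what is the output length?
'Valid' mode counts only positions where the kernel fully overlaps the signal: m - n + 1 = 57 - 32 + 1 = 26

26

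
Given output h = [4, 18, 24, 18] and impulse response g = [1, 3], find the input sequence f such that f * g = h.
Deconvolve h=[4, 18, 24, 18] by g=[1, 3]. Since g[0]=1, solve forward: f[0] = h[0] / 1 = 4; f[1] = (h[1] - 4×3) / 1 = 6; f[2] = (h[2] - 6×3) / 1 = 6. So f = [4, 6, 6]. Check by forward convolution: h[0] = 4×1 = 4; h[1] = 4×3 + 6×1 = 18; h[2] = 6×3 + 6×1 = 24; h[3] = 6×3 = 18

[4, 6, 6]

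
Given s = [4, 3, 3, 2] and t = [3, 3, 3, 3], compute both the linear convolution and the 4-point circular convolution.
Linear: y_lin[0] = 4×3 = 12; y_lin[1] = 4×3 + 3×3 = 21; y_lin[2] = 4×3 + 3×3 + 3×3 = 30; y_lin[3] = 4×3 + 3×3 + 3×3 + 2×3 = 36; y_lin[4] = 3×3 + 3×3 + 2×3 = 24; y_lin[5] = 3×3 + 2×3 = 15; y_lin[6] = 2×3 = 6 → [12, 21, 30, 36, 24, 15, 6]. Circular (length 4): y[0] = 4×3 + 3×3 + 3×3 + 2×3 = 36; y[1] = 4×3 + 3×3 + 3×3 + 2×3 = 36; y[2] = 4×3 + 3×3 + 3×3 + 2×3 = 36; y[3] = 4×3 + 3×3 + 3×3 + 2×3 = 36 → [36, 36, 36, 36]

Linear: [12, 21, 30, 36, 24, 15, 6], Circular: [36, 36, 36, 36]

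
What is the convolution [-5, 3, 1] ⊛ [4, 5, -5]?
y[0] = -5×4 = -20; y[1] = -5×5 + 3×4 = -13; y[2] = -5×-5 + 3×5 + 1×4 = 44; y[3] = 3×-5 + 1×5 = -10; y[4] = 1×-5 = -5

[-20, -13, 44, -10, -5]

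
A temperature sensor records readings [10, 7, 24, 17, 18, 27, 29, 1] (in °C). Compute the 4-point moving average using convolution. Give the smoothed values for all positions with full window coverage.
4-point moving average kernel = [1, 1, 1, 1]. Apply in 'valid' mode (full window coverage): avg[0] = (10 + 7 + 24 + 17) / 4 = 14.5; avg[1] = (7 + 24 + 17 + 18) / 4 = 16.5; avg[2] = (24 + 17 + 18 + 27) / 4 = 21.5; avg[3] = (17 + 18 + 27 + 29) / 4 = 22.75; avg[4] = (18 + 27 + 29 + 1) / 4 = 18.75. Smoothed values: [14.5, 16.5, 21.5, 22.75, 18.75]

[14.5, 16.5, 21.5, 22.75, 18.75]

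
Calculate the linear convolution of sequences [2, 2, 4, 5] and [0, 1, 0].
y[0] = 2×0 = 0; y[1] = 2×1 + 2×0 = 2; y[2] = 2×0 + 2×1 + 4×0 = 2; y[3] = 2×0 + 4×1 + 5×0 = 4; y[4] = 4×0 + 5×1 = 5; y[5] = 5×0 = 0

[0, 2, 2, 4, 5, 0]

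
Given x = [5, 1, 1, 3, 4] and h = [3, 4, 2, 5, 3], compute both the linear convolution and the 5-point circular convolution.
Linear: y_lin[0] = 5×3 = 15; y_lin[1] = 5×4 + 1×3 = 23; y_lin[2] = 5×2 + 1×4 + 1×3 = 17; y_lin[3] = 5×5 + 1×2 + 1×4 + 3×3 = 40; y_lin[4] = 5×3 + 1×5 + 1×2 + 3×4 + 4×3 = 46; y_lin[5] = 1×3 + 1×5 + 3×2 + 4×4 = 30; y_lin[6] = 1×3 + 3×5 + 4×2 = 26; y_lin[7] = 3×3 + 4×5 = 29; y_lin[8] = 4×3 = 12 → [15, 23, 17, 40, 46, 30, 26, 29, 12]. Circular (length 5): y[0] = 5×3 + 1×3 + 1×5 + 3×2 + 4×4 = 45; y[1] = 5×4 + 1×3 + 1×3 + 3×5 + 4×2 = 49; y[2] = 5×2 + 1×4 + 1×3 + 3×3 + 4×5 = 46; y[3] = 5×5 + 1×2 + 1×4 + 3×3 + 4×3 = 52; y[4] = 5×3 + 1×5 + 1×2 + 3×4 + 4×3 = 46 → [45, 49, 46, 52, 46]

Linear: [15, 23, 17, 40, 46, 30, 26, 29, 12], Circular: [45, 49, 46, 52, 46]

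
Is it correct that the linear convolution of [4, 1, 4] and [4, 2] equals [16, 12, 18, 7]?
Recompute linear convolution of [4, 1, 4] and [4, 2]: y[0] = 4×4 = 16; y[1] = 4×2 + 1×4 = 12; y[2] = 1×2 + 4×4 = 18; y[3] = 4×2 = 8 → [16, 12, 18, 8]. Compare to given [16, 12, 18, 7]: they differ at index 3: given 7, correct 8, so answer: No

No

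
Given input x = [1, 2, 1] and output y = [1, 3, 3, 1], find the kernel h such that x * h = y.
Output length 4 = len(x) + len(h) - 1 ⇒ len(h) = 2. Solve h forward using h[k] = (y[k] - Σ_{i≥1} x[i]·h[k-i]) / x[0]: h[0] = y[0] / x[0] = 1 / 1 = 1; h[1] = (y[1] - 2×1) / x[0] = (3 - 2×1) / 1 = 1. So h = [1, 1]. Forward-check [1, 2, 1] * [1, 1]: y[0] = 1×1 = 1; y[1] = 1×1 + 2×1 = 3; y[2] = 2×1 + 1×1 = 3; y[3] = 1×1 = 1 → [1, 3, 3, 1] ✓

[1, 1]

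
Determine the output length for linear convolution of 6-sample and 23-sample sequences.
Linear/full convolution length: m + n - 1 = 6 + 23 - 1 = 28

28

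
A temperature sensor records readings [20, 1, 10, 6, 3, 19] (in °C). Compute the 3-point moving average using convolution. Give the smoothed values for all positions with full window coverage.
3-point moving average kernel = [1, 1, 1]. Apply in 'valid' mode (full window coverage): avg[0] = (20 + 1 + 10) / 3 = 10.33; avg[1] = (1 + 10 + 6) / 3 = 5.67; avg[2] = (10 + 6 + 3) / 3 = 6.33; avg[3] = (6 + 3 + 19) / 3 = 9.33. Smoothed values: [10.33, 5.67, 6.33, 9.33]

[10.33, 5.67, 6.33, 9.33]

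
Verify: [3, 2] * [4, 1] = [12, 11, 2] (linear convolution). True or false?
Recompute linear convolution of [3, 2] and [4, 1]: y[0] = 3×4 = 12; y[1] = 3×1 + 2×4 = 11; y[2] = 2×1 = 2 → [12, 11, 2]. Given [12, 11, 2] matches, so answer: Yes

Yes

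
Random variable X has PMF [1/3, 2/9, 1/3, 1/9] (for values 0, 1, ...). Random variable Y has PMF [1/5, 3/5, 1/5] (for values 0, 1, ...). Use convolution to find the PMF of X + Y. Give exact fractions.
P(X+Y=k) = Σ_i P(X=i)·P(Y=k-i) — a convolution of [1/3, 2/9, 1/3, 1/9] and [1/5, 3/5, 1/5]. P(X+Y=0) = (1/3)×(1/5) = 1/15; P(X+Y=1) = (1/3)×(3/5) + (2/9)×(1/5) = 1/5 + 2/45 = 11/45; P(X+Y=2) = (1/3)×(1/5) + (2/9)×(3/5) + (1/3)×(1/5) = 1/15 + 2/15 + 1/15 = 4/15; P(X+Y=3) = (2/9)×(1/5) + (1/3)×(3/5) + (1/9)×(1/5) = 2/45 + 1/5 + 1/45 = 4/15; P(X+Y=4) = (1/3)×(1/5) + (1/9)×(3/5) = 1/15 + 1/15 = 2/15; P(X+Y=5) = (1/9)×(1/5) = 1/45. PMF: [1/15, 11/45, 4/15, 4/15, 2/15, 1/45] (sums to 1 ✓)

[1/15, 11/45, 4/15, 4/15, 2/15, 1/45]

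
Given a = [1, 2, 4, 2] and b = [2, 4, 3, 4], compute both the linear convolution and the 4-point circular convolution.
Linear: y_lin[0] = 1×2 = 2; y_lin[1] = 1×4 + 2×2 = 8; y_lin[2] = 1×3 + 2×4 + 4×2 = 19; y_lin[3] = 1×4 + 2×3 + 4×4 + 2×2 = 30; y_lin[4] = 2×4 + 4×3 + 2×4 = 28; y_lin[5] = 4×4 + 2×3 = 22; y_lin[6] = 2×4 = 8 → [2, 8, 19, 30, 28, 22, 8]. Circular (length 4): y[0] = 1×2 + 2×4 + 4×3 + 2×4 = 30; y[1] = 1×4 + 2×2 + 4×4 + 2×3 = 30; y[2] = 1×3 + 2×4 + 4×2 + 2×4 = 27; y[3] = 1×4 + 2×3 + 4×4 + 2×2 = 30 → [30, 30, 27, 30]

Linear: [2, 8, 19, 30, 28, 22, 8], Circular: [30, 30, 27, 30]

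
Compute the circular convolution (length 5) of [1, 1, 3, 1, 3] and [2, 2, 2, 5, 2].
Use y[k] = Σ_j a[j]·b[(k-j) mod 5]. y[0] = 1×2 + 1×2 + 3×5 + 1×2 + 3×2 = 27; y[1] = 1×2 + 1×2 + 3×2 + 1×5 + 3×2 = 21; y[2] = 1×2 + 1×2 + 3×2 + 1×2 + 3×5 = 27; y[3] = 1×5 + 1×2 + 3×2 + 1×2 + 3×2 = 21; y[4] = 1×2 + 1×5 + 3×2 + 1×2 + 3×2 = 21. Result: [27, 21, 27, 21, 21]

[27, 21, 27, 21, 21]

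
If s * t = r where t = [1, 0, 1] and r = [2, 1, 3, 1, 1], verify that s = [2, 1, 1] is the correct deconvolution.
Forward-compute [2, 1, 1] * [1, 0, 1]: r[0] = 2×1 = 2; r[1] = 2×0 + 1×1 = 1; r[2] = 2×1 + 1×0 + 1×1 = 3; r[3] = 1×1 + 1×0 = 1; r[4] = 1×1 = 1 → [2, 1, 3, 1, 1]. Matches given r = [2, 1, 3, 1, 1], so verified.

Verified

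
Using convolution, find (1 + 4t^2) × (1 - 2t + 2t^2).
Ascending coefficients: a = [1, 0, 4], b = [1, -2, 2]. c[0] = 1×1 = 1; c[1] = 1×-2 + 0×1 = -2; c[2] = 1×2 + 0×-2 + 4×1 = 6; c[3] = 0×2 + 4×-2 = -8; c[4] = 4×2 = 8. Result coefficients: [1, -2, 6, -8, 8] → 1 - 2t + 6t^2 - 8t^3 + 8t^4

1 - 2t + 6t^2 - 8t^3 + 8t^4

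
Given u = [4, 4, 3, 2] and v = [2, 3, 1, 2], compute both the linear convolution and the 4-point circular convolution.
Linear: y_lin[0] = 4×2 = 8; y_lin[1] = 4×3 + 4×2 = 20; y_lin[2] = 4×1 + 4×3 + 3×2 = 22; y_lin[3] = 4×2 + 4×1 + 3×3 + 2×2 = 25; y_lin[4] = 4×2 + 3×1 + 2×3 = 17; y_lin[5] = 3×2 + 2×1 = 8; y_lin[6] = 2×2 = 4 → [8, 20, 22, 25, 17, 8, 4]. Circular (length 4): y[0] = 4×2 + 4×2 + 3×1 + 2×3 = 25; y[1] = 4×3 + 4×2 + 3×2 + 2×1 = 28; y[2] = 4×1 + 4×3 + 3×2 + 2×2 = 26; y[3] = 4×2 + 4×1 + 3×3 + 2×2 = 25 → [25, 28, 26, 25]

Linear: [8, 20, 22, 25, 17, 8, 4], Circular: [25, 28, 26, 25]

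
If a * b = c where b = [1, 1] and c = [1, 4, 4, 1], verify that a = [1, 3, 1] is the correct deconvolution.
Forward-compute [1, 3, 1] * [1, 1]: c[0] = 1×1 = 1; c[1] = 1×1 + 3×1 = 4; c[2] = 3×1 + 1×1 = 4; c[3] = 1×1 = 1 → [1, 4, 4, 1]. Matches given c = [1, 4, 4, 1], so verified.

Verified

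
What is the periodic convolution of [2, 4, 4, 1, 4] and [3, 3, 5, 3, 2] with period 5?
Use y[k] = Σ_j s[j]·t[(k-j) mod 5]. y[0] = 2×3 + 4×2 + 4×3 + 1×5 + 4×3 = 43; y[1] = 2×3 + 4×3 + 4×2 + 1×3 + 4×5 = 49; y[2] = 2×5 + 4×3 + 4×3 + 1×2 + 4×3 = 48; y[3] = 2×3 + 4×5 + 4×3 + 1×3 + 4×2 = 49; y[4] = 2×2 + 4×3 + 4×5 + 1×3 + 4×3 = 51. Result: [43, 49, 48, 49, 51]

[43, 49, 48, 49, 51]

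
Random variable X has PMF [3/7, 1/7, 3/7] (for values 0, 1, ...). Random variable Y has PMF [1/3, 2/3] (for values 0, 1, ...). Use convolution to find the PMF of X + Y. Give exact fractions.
P(X+Y=k) = Σ_i P(X=i)·P(Y=k-i) — a convolution of [3/7, 1/7, 3/7] and [1/3, 2/3]. P(X+Y=0) = (3/7)×(1/3) = 1/7; P(X+Y=1) = (3/7)×(2/3) + (1/7)×(1/3) = 2/7 + 1/21 = 1/3; P(X+Y=2) = (1/7)×(2/3) + (3/7)×(1/3) = 2/21 + 1/7 = 5/21; P(X+Y=3) = (3/7)×(2/3) = 2/7. PMF: [1/7, 1/3, 5/21, 2/7] (sums to 1 ✓)

[1/7, 1/3, 5/21, 2/7]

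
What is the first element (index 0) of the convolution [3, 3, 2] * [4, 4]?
Use y[k] = Σ_i a[i]·b[k-i] at k=0. y[0] = 3×4 = 12

12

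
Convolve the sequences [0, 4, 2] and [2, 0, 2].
y[0] = 0×2 = 0; y[1] = 0×0 + 4×2 = 8; y[2] = 0×2 + 4×0 + 2×2 = 4; y[3] = 4×2 + 2×0 = 8; y[4] = 2×2 = 4

[0, 8, 4, 8, 4]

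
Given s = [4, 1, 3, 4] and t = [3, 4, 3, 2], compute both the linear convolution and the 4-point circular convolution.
Linear: y_lin[0] = 4×3 = 12; y_lin[1] = 4×4 + 1×3 = 19; y_lin[2] = 4×3 + 1×4 + 3×3 = 25; y_lin[3] = 4×2 + 1×3 + 3×4 + 4×3 = 35; y_lin[4] = 1×2 + 3×3 + 4×4 = 27; y_lin[5] = 3×2 + 4×3 = 18; y_lin[6] = 4×2 = 8 → [12, 19, 25, 35, 27, 18, 8]. Circular (length 4): y[0] = 4×3 + 1×2 + 3×3 + 4×4 = 39; y[1] = 4×4 + 1×3 + 3×2 + 4×3 = 37; y[2] = 4×3 + 1×4 + 3×3 + 4×2 = 33; y[3] = 4×2 + 1×3 + 3×4 + 4×3 = 35 → [39, 37, 33, 35]

Linear: [12, 19, 25, 35, 27, 18, 8], Circular: [39, 37, 33, 35]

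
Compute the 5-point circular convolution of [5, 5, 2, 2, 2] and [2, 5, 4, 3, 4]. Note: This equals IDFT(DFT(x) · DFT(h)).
Either evaluate y[k] = Σ_j x[j]·h[(k-j) mod 5] directly, or use IDFT(DFT(x) · DFT(h)). y[0] = 5×2 + 5×4 + 2×3 + 2×4 + 2×5 = 54; y[1] = 5×5 + 5×2 + 2×4 + 2×3 + 2×4 = 57; y[2] = 5×4 + 5×5 + 2×2 + 2×4 + 2×3 = 63; y[3] = 5×3 + 5×4 + 2×5 + 2×2 + 2×4 = 57; y[4] = 5×4 + 5×3 + 2×4 + 2×5 + 2×2 = 57. Result: [54, 57, 63, 57, 57]

[54, 57, 63, 57, 57]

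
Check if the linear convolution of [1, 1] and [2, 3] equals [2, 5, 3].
Recompute linear convolution of [1, 1] and [2, 3]: y[0] = 1×2 = 2; y[1] = 1×3 + 1×2 = 5; y[2] = 1×3 = 3 → [2, 5, 3]. Given [2, 5, 3] matches, so answer: Yes

Yes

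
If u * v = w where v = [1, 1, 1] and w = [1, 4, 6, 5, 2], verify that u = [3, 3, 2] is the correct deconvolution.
Forward-compute [3, 3, 2] * [1, 1, 1]: w[0] = 3×1 = 3; w[1] = 3×1 + 3×1 = 6; w[2] = 3×1 + 3×1 + 2×1 = 8; w[3] = 3×1 + 2×1 = 5; w[4] = 2×1 = 2 → [3, 6, 8, 5, 2]. Does not match given w = [1, 4, 6, 5, 2].

Not verified. [3, 3, 2] * [1, 1, 1] = [3, 6, 8, 5, 2], which differs from [1, 4, 6, 5, 2] at index 0.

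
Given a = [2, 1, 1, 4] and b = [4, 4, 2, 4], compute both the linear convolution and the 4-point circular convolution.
Linear: y_lin[0] = 2×4 = 8; y_lin[1] = 2×4 + 1×4 = 12; y_lin[2] = 2×2 + 1×4 + 1×4 = 12; y_lin[3] = 2×4 + 1×2 + 1×4 + 4×4 = 30; y_lin[4] = 1×4 + 1×2 + 4×4 = 22; y_lin[5] = 1×4 + 4×2 = 12; y_lin[6] = 4×4 = 16 → [8, 12, 12, 30, 22, 12, 16]. Circular (length 4): y[0] = 2×4 + 1×4 + 1×2 + 4×4 = 30; y[1] = 2×4 + 1×4 + 1×4 + 4×2 = 24; y[2] = 2×2 + 1×4 + 1×4 + 4×4 = 28; y[3] = 2×4 + 1×2 + 1×4 + 4×4 = 30 → [30, 24, 28, 30]

Linear: [8, 12, 12, 30, 22, 12, 16], Circular: [30, 24, 28, 30]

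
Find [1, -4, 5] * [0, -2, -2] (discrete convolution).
y[0] = 1×0 = 0; y[1] = 1×-2 + -4×0 = -2; y[2] = 1×-2 + -4×-2 + 5×0 = 6; y[3] = -4×-2 + 5×-2 = -2; y[4] = 5×-2 = -10

[0, -2, 6, -2, -10]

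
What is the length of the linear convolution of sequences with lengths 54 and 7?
Linear/full convolution length: m + n - 1 = 54 + 7 - 1 = 60

60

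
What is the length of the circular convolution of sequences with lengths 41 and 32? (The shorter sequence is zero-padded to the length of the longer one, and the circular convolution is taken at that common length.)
Circular convolution (zero-padding the shorter input) has length max(m, n) = max(41, 32) = 41

41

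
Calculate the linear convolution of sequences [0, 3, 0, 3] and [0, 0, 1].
y[0] = 0×0 = 0; y[1] = 0×0 + 3×0 = 0; y[2] = 0×1 + 3×0 + 0×0 = 0; y[3] = 3×1 + 0×0 + 3×0 = 3; y[4] = 0×1 + 3×0 = 0; y[5] = 3×1 = 3

[0, 0, 0, 3, 0, 3]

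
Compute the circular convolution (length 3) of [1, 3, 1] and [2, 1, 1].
Use y[k] = Σ_j x[j]·h[(k-j) mod 3]. y[0] = 1×2 + 3×1 + 1×1 = 6; y[1] = 1×1 + 3×2 + 1×1 = 8; y[2] = 1×1 + 3×1 + 1×2 = 6. Result: [6, 8, 6]

[6, 8, 6]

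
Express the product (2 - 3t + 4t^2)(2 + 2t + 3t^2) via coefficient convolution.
Ascending coefficients: a = [2, -3, 4], b = [2, 2, 3]. c[0] = 2×2 = 4; c[1] = 2×2 + -3×2 = -2; c[2] = 2×3 + -3×2 + 4×2 = 8; c[3] = -3×3 + 4×2 = -1; c[4] = 4×3 = 12. Result coefficients: [4, -2, 8, -1, 12] → 4 - 2t + 8t^2 - t^3 + 12t^4

4 - 2t + 8t^2 - t^3 + 12t^4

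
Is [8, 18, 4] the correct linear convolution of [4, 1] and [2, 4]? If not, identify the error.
Recompute linear convolution of [4, 1] and [2, 4]: y[0] = 4×2 = 8; y[1] = 4×4 + 1×2 = 18; y[2] = 1×4 = 4 → [8, 18, 4]. Given [8, 18, 4] matches, so answer: Yes

Yes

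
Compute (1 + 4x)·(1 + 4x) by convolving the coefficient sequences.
Ascending coefficients: a = [1, 4], b = [1, 4]. c[0] = 1×1 = 1; c[1] = 1×4 + 4×1 = 8; c[2] = 4×4 = 16. Result coefficients: [1, 8, 16] → 1 + 8x + 16x^2

1 + 8x + 16x^2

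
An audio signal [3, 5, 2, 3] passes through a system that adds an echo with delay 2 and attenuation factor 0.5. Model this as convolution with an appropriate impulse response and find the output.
Direct-path + delayed-attenuated-path model → impulse response h = [1, 0, 0.5] (1 at lag 0, 0.5 at lag 2). Output y[n] = x[n] + 0.5·x[n - 2] (with x[n] = 0 outside 0..3): y[0] = 3 + 0.5×0 = 3; y[1] = 5 + 0.5×0 = 5; y[2] = 2 + 0.5×3 = 3.5; y[3] = 3 + 0.5×5 = 5.5; y[4] = 0 + 0.5×2 = 1.0; y[5] = 0 + 0.5×3 = 1.5. So y = [3, 5, 3.5, 5.5, 1.0, 1.5]

[3, 5, 3.5, 5.5, 1.0, 1.5]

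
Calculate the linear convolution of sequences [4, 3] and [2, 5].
y[0] = 4×2 = 8; y[1] = 4×5 + 3×2 = 26; y[2] = 3×5 = 15

[8, 26, 15]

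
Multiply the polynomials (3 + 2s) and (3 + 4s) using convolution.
Ascending coefficients: a = [3, 2], b = [3, 4]. c[0] = 3×3 = 9; c[1] = 3×4 + 2×3 = 18; c[2] = 2×4 = 8. Result coefficients: [9, 18, 8] → 9 + 18s + 8s^2

9 + 18s + 8s^2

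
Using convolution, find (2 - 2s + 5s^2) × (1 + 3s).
Ascending coefficients: a = [2, -2, 5], b = [1, 3]. c[0] = 2×1 = 2; c[1] = 2×3 + -2×1 = 4; c[2] = -2×3 + 5×1 = -1; c[3] = 5×3 = 15. Result coefficients: [2, 4, -1, 15] → 2 + 4s - s^2 + 15s^3

2 + 4s - s^2 + 15s^3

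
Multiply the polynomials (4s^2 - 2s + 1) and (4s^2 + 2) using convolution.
Ascending coefficients: a = [1, -2, 4], b = [2, 0, 4]. c[0] = 1×2 = 2; c[1] = 1×0 + -2×2 = -4; c[2] = 1×4 + -2×0 + 4×2 = 12; c[3] = -2×4 + 4×0 = -8; c[4] = 4×4 = 16. Result coefficients: [2, -4, 12, -8, 16] → 16s^4 - 8s^3 + 12s^2 - 4s + 2

16s^4 - 8s^3 + 12s^2 - 4s + 2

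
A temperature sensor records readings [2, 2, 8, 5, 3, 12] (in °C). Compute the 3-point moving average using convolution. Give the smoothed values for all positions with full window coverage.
3-point moving average kernel = [1, 1, 1]. Apply in 'valid' mode (full window coverage): avg[0] = (2 + 2 + 8) / 3 = 4.0; avg[1] = (2 + 8 + 5) / 3 = 5.0; avg[2] = (8 + 5 + 3) / 3 = 5.33; avg[3] = (5 + 3 + 12) / 3 = 6.67. Smoothed values: [4.0, 5.0, 5.33, 6.67]

[4.0, 5.0, 5.33, 6.67]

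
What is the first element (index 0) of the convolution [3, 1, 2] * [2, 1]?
Use y[k] = Σ_i a[i]·b[k-i] at k=0. y[0] = 3×2 = 6

6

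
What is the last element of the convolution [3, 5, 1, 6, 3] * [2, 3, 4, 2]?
Use y[k] = Σ_i a[i]·b[k-i] at k=7. y[7] = 3×2 = 6

6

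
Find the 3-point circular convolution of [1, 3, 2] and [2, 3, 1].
Use y[k] = Σ_j x[j]·h[(k-j) mod 3]. y[0] = 1×2 + 3×1 + 2×3 = 11; y[1] = 1×3 + 3×2 + 2×1 = 11; y[2] = 1×1 + 3×3 + 2×2 = 14. Result: [11, 11, 14]

[11, 11, 14]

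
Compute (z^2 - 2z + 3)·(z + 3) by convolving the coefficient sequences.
Ascending coefficients: a = [3, -2, 1], b = [3, 1]. c[0] = 3×3 = 9; c[1] = 3×1 + -2×3 = -3; c[2] = -2×1 + 1×3 = 1; c[3] = 1×1 = 1. Result coefficients: [9, -3, 1, 1] → z^3 + z^2 - 3z + 9

z^3 + z^2 - 3z + 9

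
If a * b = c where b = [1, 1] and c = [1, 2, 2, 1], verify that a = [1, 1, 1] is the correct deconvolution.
Forward-compute [1, 1, 1] * [1, 1]: c[0] = 1×1 = 1; c[1] = 1×1 + 1×1 = 2; c[2] = 1×1 + 1×1 = 2; c[3] = 1×1 = 1 → [1, 2, 2, 1]. Matches given c = [1, 2, 2, 1], so verified.

Verified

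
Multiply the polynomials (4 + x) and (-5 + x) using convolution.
Ascending coefficients: a = [4, 1], b = [-5, 1]. c[0] = 4×-5 = -20; c[1] = 4×1 + 1×-5 = -1; c[2] = 1×1 = 1. Result coefficients: [-20, -1, 1] → -20 - x + x^2

-20 - x + x^2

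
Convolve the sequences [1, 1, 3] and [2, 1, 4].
y[0] = 1×2 = 2; y[1] = 1×1 + 1×2 = 3; y[2] = 1×4 + 1×1 + 3×2 = 11; y[3] = 1×4 + 3×1 = 7; y[4] = 3×4 = 12

[2, 3, 11, 7, 12]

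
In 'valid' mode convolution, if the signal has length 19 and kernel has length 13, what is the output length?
'Valid' mode counts only positions where the kernel fully overlaps the signal: m - n + 1 = 19 - 13 + 1 = 7

7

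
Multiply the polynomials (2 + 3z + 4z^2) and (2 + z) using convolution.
Ascending coefficients: a = [2, 3, 4], b = [2, 1]. c[0] = 2×2 = 4; c[1] = 2×1 + 3×2 = 8; c[2] = 3×1 + 4×2 = 11; c[3] = 4×1 = 4. Result coefficients: [4, 8, 11, 4] → 4 + 8z + 11z^2 + 4z^3

4 + 8z + 11z^2 + 4z^3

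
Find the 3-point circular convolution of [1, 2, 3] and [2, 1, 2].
Use y[k] = Σ_j s[j]·t[(k-j) mod 3]. y[0] = 1×2 + 2×2 + 3×1 = 9; y[1] = 1×1 + 2×2 + 3×2 = 11; y[2] = 1×2 + 2×1 + 3×2 = 10. Result: [9, 11, 10]

[9, 11, 10]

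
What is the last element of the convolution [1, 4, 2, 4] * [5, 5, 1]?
Use y[k] = Σ_i a[i]·b[k-i] at k=5. y[5] = 4×1 = 4

4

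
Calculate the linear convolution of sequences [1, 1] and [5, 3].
y[0] = 1×5 = 5; y[1] = 1×3 + 1×5 = 8; y[2] = 1×3 = 3

[5, 8, 3]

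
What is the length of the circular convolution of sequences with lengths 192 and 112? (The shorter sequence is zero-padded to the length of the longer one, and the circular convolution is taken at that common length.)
Circular convolution (zero-padding the shorter input) has length max(m, n) = max(192, 112) = 192

192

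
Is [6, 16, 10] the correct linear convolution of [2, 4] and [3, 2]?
Recompute linear convolution of [2, 4] and [3, 2]: y[0] = 2×3 = 6; y[1] = 2×2 + 4×3 = 16; y[2] = 4×2 = 8 → [6, 16, 8]. Compare to given [6, 16, 10]: they differ at index 2: given 10, correct 8, so answer: No

No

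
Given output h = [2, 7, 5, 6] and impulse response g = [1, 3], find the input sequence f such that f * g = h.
Deconvolve h=[2, 7, 5, 6] by g=[1, 3]. Since g[0]=1, solve forward: f[0] = h[0] / 1 = 2; f[1] = (h[1] - 2×3) / 1 = 1; f[2] = (h[2] - 1×3) / 1 = 2. So f = [2, 1, 2]. Check by forward convolution: h[0] = 2×1 = 2; h[1] = 2×3 + 1×1 = 7; h[2] = 1×3 + 2×1 = 5; h[3] = 2×3 = 6

[2, 1, 2]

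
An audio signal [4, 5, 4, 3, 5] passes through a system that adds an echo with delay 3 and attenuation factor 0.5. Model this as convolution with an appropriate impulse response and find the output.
Direct-path + delayed-attenuated-path model → impulse response h = [1, 0, 0, 0.5] (1 at lag 0, 0.5 at lag 3). Output y[n] = x[n] + 0.5·x[n - 3] (with x[n] = 0 outside 0..4): y[0] = 4 + 0.5×0 = 4; y[1] = 5 + 0.5×0 = 5; y[2] = 4 + 0.5×0 = 4; y[3] = 3 + 0.5×4 = 5.0; y[4] = 5 + 0.5×5 = 7.5; y[5] = 0 + 0.5×4 = 2.0; y[6] = 0 + 0.5×3 = 1.5; y[7] = 0 + 0.5×5 = 2.5. So y = [4, 5, 4, 5.0, 7.5, 2.0, 1.5, 2.5]

[4, 5, 4, 5.0, 7.5, 2.0, 1.5, 2.5]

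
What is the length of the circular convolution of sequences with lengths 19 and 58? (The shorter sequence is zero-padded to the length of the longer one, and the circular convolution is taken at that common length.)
Circular convolution (zero-padding the shorter input) has length max(m, n) = max(19, 58) = 58

58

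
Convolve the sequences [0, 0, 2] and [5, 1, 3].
y[0] = 0×5 = 0; y[1] = 0×1 + 0×5 = 0; y[2] = 0×3 + 0×1 + 2×5 = 10; y[3] = 0×3 + 2×1 = 2; y[4] = 2×3 = 6

[0, 0, 10, 2, 6]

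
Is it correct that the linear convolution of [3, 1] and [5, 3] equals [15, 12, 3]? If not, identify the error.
Recompute linear convolution of [3, 1] and [5, 3]: y[0] = 3×5 = 15; y[1] = 3×3 + 1×5 = 14; y[2] = 1×3 = 3 → [15, 14, 3]. Compare to given [15, 12, 3]: they differ at index 1: given 12, correct 14, so answer: No

No. Error at index 1: given 12, correct 14.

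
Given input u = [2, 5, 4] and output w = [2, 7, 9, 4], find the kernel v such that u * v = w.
Output length 4 = len(u) + len(v) - 1 ⇒ len(v) = 2. Solve v forward using v[k] = (w[k] - Σ_{i≥1} u[i]·v[k-i]) / u[0]: v[0] = w[0] / u[0] = 2 / 2 = 1; v[1] = (w[1] - 5×1) / u[0] = (7 - 5×1) / 2 = 1. So v = [1, 1]. Forward-check [2, 5, 4] * [1, 1]: w[0] = 2×1 = 2; w[1] = 2×1 + 5×1 = 7; w[2] = 5×1 + 4×1 = 9; w[3] = 4×1 = 4 → [2, 7, 9, 4] ✓

[1, 1]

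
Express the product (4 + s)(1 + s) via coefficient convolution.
Ascending coefficients: a = [4, 1], b = [1, 1]. c[0] = 4×1 = 4; c[1] = 4×1 + 1×1 = 5; c[2] = 1×1 = 1. Result coefficients: [4, 5, 1] → 4 + 5s + s^2

4 + 5s + s^2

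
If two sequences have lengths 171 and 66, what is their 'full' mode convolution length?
Linear/full convolution length: m + n - 1 = 171 + 66 - 1 = 236

236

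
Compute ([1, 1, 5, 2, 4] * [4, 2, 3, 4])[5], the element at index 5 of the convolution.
Use y[k] = Σ_i a[i]·b[k-i] at k=5. y[5] = 5×4 + 2×3 + 4×2 = 34

34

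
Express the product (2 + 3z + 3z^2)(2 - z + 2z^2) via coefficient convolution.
Ascending coefficients: a = [2, 3, 3], b = [2, -1, 2]. c[0] = 2×2 = 4; c[1] = 2×-1 + 3×2 = 4; c[2] = 2×2 + 3×-1 + 3×2 = 7; c[3] = 3×2 + 3×-1 = 3; c[4] = 3×2 = 6. Result coefficients: [4, 4, 7, 3, 6] → 4 + 4z + 7z^2 + 3z^3 + 6z^4

4 + 4z + 7z^2 + 3z^3 + 6z^4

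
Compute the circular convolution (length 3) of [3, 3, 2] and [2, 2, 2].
Use y[k] = Σ_j u[j]·v[(k-j) mod 3]. y[0] = 3×2 + 3×2 + 2×2 = 16; y[1] = 3×2 + 3×2 + 2×2 = 16; y[2] = 3×2 + 3×2 + 2×2 = 16. Result: [16, 16, 16]

[16, 16, 16]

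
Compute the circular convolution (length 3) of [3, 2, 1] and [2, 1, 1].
Use y[k] = Σ_j s[j]·t[(k-j) mod 3]. y[0] = 3×2 + 2×1 + 1×1 = 9; y[1] = 3×1 + 2×2 + 1×1 = 8; y[2] = 3×1 + 2×1 + 1×2 = 7. Result: [9, 8, 7]

[9, 8, 7]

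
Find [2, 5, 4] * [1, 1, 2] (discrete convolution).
y[0] = 2×1 = 2; y[1] = 2×1 + 5×1 = 7; y[2] = 2×2 + 5×1 + 4×1 = 13; y[3] = 5×2 + 4×1 = 14; y[4] = 4×2 = 8

[2, 7, 13, 14, 8]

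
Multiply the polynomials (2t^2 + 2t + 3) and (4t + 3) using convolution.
Ascending coefficients: a = [3, 2, 2], b = [3, 4]. c[0] = 3×3 = 9; c[1] = 3×4 + 2×3 = 18; c[2] = 2×4 + 2×3 = 14; c[3] = 2×4 = 8. Result coefficients: [9, 18, 14, 8] → 8t^3 + 14t^2 + 18t + 9

8t^3 + 14t^2 + 18t + 9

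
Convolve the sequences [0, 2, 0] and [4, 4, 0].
y[0] = 0×4 = 0; y[1] = 0×4 + 2×4 = 8; y[2] = 0×0 + 2×4 + 0×4 = 8; y[3] = 2×0 + 0×4 = 0; y[4] = 0×0 = 0

[0, 8, 8, 0, 0]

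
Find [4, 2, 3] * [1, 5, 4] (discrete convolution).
y[0] = 4×1 = 4; y[1] = 4×5 + 2×1 = 22; y[2] = 4×4 + 2×5 + 3×1 = 29; y[3] = 2×4 + 3×5 = 23; y[4] = 3×4 = 12

[4, 22, 29, 23, 12]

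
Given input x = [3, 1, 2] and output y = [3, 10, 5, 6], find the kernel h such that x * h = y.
Output length 4 = len(x) + len(h) - 1 ⇒ len(h) = 2. Solve h forward using h[k] = (y[k] - Σ_{i≥1} x[i]·h[k-i]) / x[0]: h[0] = y[0] / x[0] = 3 / 3 = 1; h[1] = (y[1] - 1×1) / x[0] = (10 - 1×1) / 3 = 3. So h = [1, 3]. Forward-check [3, 1, 2] * [1, 3]: y[0] = 3×1 = 3; y[1] = 3×3 + 1×1 = 10; y[2] = 1×3 + 2×1 = 5; y[3] = 2×3 = 6 → [3, 10, 5, 6] ✓

[1, 3]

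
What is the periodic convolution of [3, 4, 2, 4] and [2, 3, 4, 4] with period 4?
Use y[k] = Σ_j u[j]·v[(k-j) mod 4]. y[0] = 3×2 + 4×4 + 2×4 + 4×3 = 42; y[1] = 3×3 + 4×2 + 2×4 + 4×4 = 41; y[2] = 3×4 + 4×3 + 2×2 + 4×4 = 44; y[3] = 3×4 + 4×4 + 2×3 + 4×2 = 42. Result: [42, 41, 44, 42]

[42, 41, 44, 42]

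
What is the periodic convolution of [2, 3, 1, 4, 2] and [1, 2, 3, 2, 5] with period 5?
Use y[k] = Σ_j a[j]·b[(k-j) mod 5]. y[0] = 2×1 + 3×5 + 1×2 + 4×3 + 2×2 = 35; y[1] = 2×2 + 3×1 + 1×5 + 4×2 + 2×3 = 26; y[2] = 2×3 + 3×2 + 1×1 + 4×5 + 2×2 = 37; y[3] = 2×2 + 3×3 + 1×2 + 4×1 + 2×5 = 29; y[4] = 2×5 + 3×2 + 1×3 + 4×2 + 2×1 = 29. Result: [35, 26, 37, 29, 29]

[35, 26, 37, 29, 29]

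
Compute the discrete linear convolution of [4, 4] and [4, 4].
y[0] = 4×4 = 16; y[1] = 4×4 + 4×4 = 32; y[2] = 4×4 = 16

[16, 32, 16]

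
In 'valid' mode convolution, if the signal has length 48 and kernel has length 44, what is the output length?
'Valid' mode counts only positions where the kernel fully overlaps the signal: m - n + 1 = 48 - 44 + 1 = 5

5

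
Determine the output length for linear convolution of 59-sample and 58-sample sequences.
Linear/full convolution length: m + n - 1 = 59 + 58 - 1 = 116

116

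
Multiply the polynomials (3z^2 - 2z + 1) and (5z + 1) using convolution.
Ascending coefficients: a = [1, -2, 3], b = [1, 5]. c[0] = 1×1 = 1; c[1] = 1×5 + -2×1 = 3; c[2] = -2×5 + 3×1 = -7; c[3] = 3×5 = 15. Result coefficients: [1, 3, -7, 15] → 15z^3 - 7z^2 + 3z + 1

15z^3 - 7z^2 + 3z + 1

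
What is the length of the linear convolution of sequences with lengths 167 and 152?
Linear/full convolution length: m + n - 1 = 167 + 152 - 1 = 318

318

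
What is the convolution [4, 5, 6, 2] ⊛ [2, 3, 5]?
y[0] = 4×2 = 8; y[1] = 4×3 + 5×2 = 22; y[2] = 4×5 + 5×3 + 6×2 = 47; y[3] = 5×5 + 6×3 + 2×2 = 47; y[4] = 6×5 + 2×3 = 36; y[5] = 2×5 = 10

[8, 22, 47, 47, 36, 10]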